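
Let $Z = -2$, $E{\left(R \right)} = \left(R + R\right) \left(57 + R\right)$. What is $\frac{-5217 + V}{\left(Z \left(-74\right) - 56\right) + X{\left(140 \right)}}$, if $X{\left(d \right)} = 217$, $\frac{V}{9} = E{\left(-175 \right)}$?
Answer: $\frac{122161}{103} \approx 1186.0$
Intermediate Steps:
$E{\left(R \right)} = 2 R \left(57 + R\right)$
$V = 371700$ ($V = 9 \cdot 2 \left(-175\right) \left(57 - 175\right) = 9 \cdot 2 \left(-175\right) \left(-118\right) = 9 \cdot 41300 = 371700$)
$\frac{-5217 + V}{\left(Z \left(-74\right) - 56\right) + X{\left(140 \right)}} = \frac{-5217 + 371700}{\left(\left(-2\right) \left(-74\right) - 56\right) + 217} = \frac{366483}{\left(148 - 56\right) + 217} = \frac{366483}{92 + 217} = \frac{366483}{309} = 366483 \cdot \frac{1}{309} = \frac{122161}{103}$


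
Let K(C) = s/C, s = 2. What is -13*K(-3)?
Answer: 26/3 ≈ 8.6667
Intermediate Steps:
K(C) = 2/C
-13*K(-3) = -26/(-3) = -26*(-1)/3 = -13*(-⅔) = 26/3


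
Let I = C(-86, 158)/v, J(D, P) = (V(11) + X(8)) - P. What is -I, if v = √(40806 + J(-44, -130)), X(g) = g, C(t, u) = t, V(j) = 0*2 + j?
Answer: 86*√40955/40955 ≈ 0.42496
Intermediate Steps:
V(j) = j (V(j) = 0 + j = j)
J(D, P) = 19 - P (J(D, P) = (11 + 8) - P = 19 - P)
v = √40955 (v = √(40806 + (19 - 1*(-130))) = √(40806 + (19 + 130)) = √(40806 + 149) = √40955 ≈ 202.37)
I = -86*√40955/40955 ≈ -0.42496
-I = -(-86)*√40955/40955 = 86*√40955/40955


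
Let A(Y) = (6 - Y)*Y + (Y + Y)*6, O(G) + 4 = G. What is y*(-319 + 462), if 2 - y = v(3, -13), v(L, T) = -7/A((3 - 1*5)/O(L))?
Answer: 10153/32 ≈ 317.28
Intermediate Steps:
O(G) = -4 + G
A(Y) = 12*Y + Y*(6 - Y) (A(Y) = Y*(6 - Y) + (2*Y)*6 = Y*(6 - Y) + 12*Y = 12*Y + Y*(6 - Y))
v(L, T) = 7*(-4 + L)/(2*(18 + 2/(-4 + L))) (v(L, T) = -7*(-4 + L)/((3 - 1*5)*(18 - (3 - 1*5)/(-4 + L))) = -7*(-4 + L)/((3 - 5)*(18 - (3 - 5)/(-4 + L))) = -7*(2 - L/2)/(18 - (-2)/(-4 + L)) = -7*(2 - L/2)/(18 + 2/(-4 + L)) = -7*(-(-4 + L)/(2*(18 + 2/(-4 + L)))) = -(-7)*(-4 + L)/(2*(18 + 2/(-4 + L))) = 7*(-4 + L)/(2*(18 + 2/(-4 + L))))
y = 71/32 (y = 2 - 7*(-4 + 3)²/(4*(-35 + 9*3)) = 2 - 7*(-1)²/(4*(-35 + 27)) = 2 - 7/(4*(-8)) = 2 - 7*(-1)/(4*8) = 2 - 1*(-7/32) = 2 + 7/32 = 71/32 ≈ 2.2188)
y*(-319 + 462) = 71*(-319 + 462)/32 = (71/32)*143 = 10153/32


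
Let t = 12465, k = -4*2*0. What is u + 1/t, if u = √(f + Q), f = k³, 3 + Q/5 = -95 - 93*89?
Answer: 1/12465 + 25*I*√67 ≈ 8.0225e-5 + 204.63*I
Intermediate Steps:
k = 0 (k = -8*0 = 0)
Q = -41875 (Q = -15 + 5*(-95 - 93*89) = -15 + 5*(-95 - 8277) = -15 + 5*(-8372) = -15 - 41860 = -41875)
f = 0 (f = 0³ = 0)
u = 25*I*√67 (u = √(0 - 41875) = √(-41875) = 25*I*√67 ≈ 204.63*I)
u + 1/t = 25*I*√67 + 1/12465 = 1/12465 + 25*I*√67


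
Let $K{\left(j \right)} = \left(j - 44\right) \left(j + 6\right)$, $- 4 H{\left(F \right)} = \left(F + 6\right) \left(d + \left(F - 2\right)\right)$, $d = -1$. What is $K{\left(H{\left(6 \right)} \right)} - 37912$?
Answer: $-37753$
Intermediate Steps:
$H{\left(F \right)} = - \frac{\left(-3 + F\right) \left(6 + F\right)}{4}$ ($H{\left(F \right)} = - \frac{\left(F + 6\right) \left(-1 + \left(F - 2\right)\right)}{4} = - \frac{\left(6 + F\right) \left(-1 + \left(F - 2\right)\right)}{4} = - \frac{\left(6 + F\right) \left(-1 + \left(-2 + F\right)\right)}{4} = - \frac{\left(6 + F\right) \left(-3 + F\right)}{4} = - \frac{\left(-3 + F\right) \left(6 + F\right)}{4}$)
$K{\left(j \right)} = \left(-44 + j\right) \left(6 + j\right)$
$K{\left(H{\left(6 \right)} \right)} - 37912 = \left(-264 + \left(\frac{9}{2} - \frac{9}{2} - \frac{6^{2}}{4}\right)^{2} - 38 \left(\frac{9}{2} - \frac{9}{2} - \frac{6^{2}}{4}\right)\right) - 37912 = \left(-264 + \left(\frac{9}{2} - \frac{9}{2} - 9\right)^{2} - 38 \left(\frac{9}{2} - \frac{9}{2} - 9\right)\right) - 37912 = \left(-264 + \left(-9\right)^{2} - -342\right) - 37912 = \left(-264 + 81 + 342\right) - 37912 = 159 - 37912 = -37753$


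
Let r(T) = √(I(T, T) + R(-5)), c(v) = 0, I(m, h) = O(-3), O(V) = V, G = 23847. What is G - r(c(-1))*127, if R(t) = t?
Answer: 23847 - 254*I*√2 ≈ 23847.0 - 359.21*I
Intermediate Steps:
I(m, h) = -3
r(T) = 2*I*√2 (r(T) = √(-3 - 5) = √(-8) = 2*I*√2)
G - r(c(-1))*127 = 23847 - 2*I*√2*127 = 23847 - 254*I*√2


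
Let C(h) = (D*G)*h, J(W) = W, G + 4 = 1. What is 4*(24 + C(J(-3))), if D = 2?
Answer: 168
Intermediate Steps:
G = -3 (G = -4 + 1 = -3)
C(h) = -6*h (C(h) = (2*(-3))*h = -6*h)
4*(24 + C(J(-3))) = 4*(24 - 6*(-3)) = 4*(24 + 18) = 4*42 = 168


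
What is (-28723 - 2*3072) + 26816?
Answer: -8051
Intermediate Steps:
(-28723 - 2*3072) + 26816 = (-28723 - 6144) + 26816 = -34867 + 26816 = -8051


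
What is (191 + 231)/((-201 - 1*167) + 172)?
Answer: -211/98 ≈ -2.1531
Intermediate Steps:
(191 + 231)/((-201 - 1*167) + 172) = 422/((-201 - 167) + 172) = 422/(-368 + 172) = 422/(-196) = 422*(-1/196) = -211/98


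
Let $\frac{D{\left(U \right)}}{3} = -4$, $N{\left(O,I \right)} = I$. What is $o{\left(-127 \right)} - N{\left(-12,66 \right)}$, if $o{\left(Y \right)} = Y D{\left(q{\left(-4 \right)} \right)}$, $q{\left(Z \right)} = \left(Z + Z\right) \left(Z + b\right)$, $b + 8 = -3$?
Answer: $1458$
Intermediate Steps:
$b = -11$ ($b = -8 - 3 = -11$)
$q{\left(Z \right)} = 2 Z \left(-11 + Z\right)$ ($q{\left(Z \right)} = \left(Z + Z\right) \left(Z - 11\right) = 2 Z \left(-11 + Z\right)$)
$D{\left(U \right)} = -12$ ($D{\left(U \right)} = 3 \left(-4\right) = -12$)
$o{\left(Y \right)} = - 12 Y$ ($o{\left(Y \right)} = Y \left(-12\right) = - 12 Y$)
$o{\left(-127 \right)} - N{\left(-12,66 \right)} = \left(-12\right) \left(-127\right) - 66 = 1524 - 66 = 1458$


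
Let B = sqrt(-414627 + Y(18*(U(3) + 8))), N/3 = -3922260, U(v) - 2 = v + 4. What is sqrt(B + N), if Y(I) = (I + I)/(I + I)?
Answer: sqrt(-11766780 + I*sqrt(414626)) ≈ 0.094 + 3430.3*I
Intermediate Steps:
U(v) = 6 + v (U(v) = 2 + (v + 4) = 2 + (4 + v) = 6 + v)
N = -11766780 (N = 3*(-3922260) = -11766780)
Y(I) = 1 (Y(I) = (2*I)/((2*I)) = (2*I)*(1/(2*I)) = 1)
B = I*sqrt(414626) (B = sqrt(-414627 + 1) = sqrt(-414626) = I*sqrt(414626) ≈ 643.92*I)
sqrt(B + N) = sqrt(I*sqrt(414626) - 11766780) = sqrt(-11766780 + I*sqrt(414626))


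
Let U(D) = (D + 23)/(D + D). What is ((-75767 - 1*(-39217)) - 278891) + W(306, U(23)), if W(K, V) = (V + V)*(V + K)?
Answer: -314827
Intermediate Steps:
U(D) = (23 + D)/(2*D) (U(D) = (23 + D)/((2*D)) = (23 + D)*(1/(2*D)) = (23 + D)/(2*D))
W(K, V) = 2*V*(K + V) (W(K, V) = (2*V)*(K + V) = 2*V*(K + V))
((-75767 - 1*(-39217)) - 278891) + W(306, U(23)) = ((-75767 - 1*(-39217)) - 278891) + 2*((½)*(23 + 23)/23)*(306 + (½)*(23 + 23)/23) = ((-75767 + 39217) - 278891) + 2*((½)*(1/23)*46)*(306 + (½)*(1/23)*46) = (-36550 - 278891) + 2*1*(306 + 1) = -315441 + 2*1*307 = -315441 + 614 = -314827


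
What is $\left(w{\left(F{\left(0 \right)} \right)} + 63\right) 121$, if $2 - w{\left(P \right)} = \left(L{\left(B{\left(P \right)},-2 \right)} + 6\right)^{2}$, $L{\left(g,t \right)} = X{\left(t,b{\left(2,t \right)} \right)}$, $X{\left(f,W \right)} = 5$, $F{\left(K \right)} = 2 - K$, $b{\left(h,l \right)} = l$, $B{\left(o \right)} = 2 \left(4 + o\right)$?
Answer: $-6776$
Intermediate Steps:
$B{\left(o \right)} = 8 + 2 o$
$L{\left(g,t \right)} = 5$
$w{\left(P \right)} = -119$ ($w{\left(P \right)} = 2 - \left(5 + 6\right)^{2} = 2 - 11^{2} = 2 - 121 = -119$)
$\left(w{\left(F{\left(0 \right)} \right)} + 63\right) 121 = \left(-119 + 63\right) 121 = \left(-56\right) 121 = -6776$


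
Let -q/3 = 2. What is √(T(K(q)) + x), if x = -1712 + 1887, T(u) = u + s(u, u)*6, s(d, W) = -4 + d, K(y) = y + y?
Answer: √67 ≈ 8.1853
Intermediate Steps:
q = -6 (q = -3*2 = -6)
K(y) = 2*y
T(u) = -24 + 7*u (T(u) = u + (-4 + u)*6 = u + (-24 + 6*u) = -24 + 7*u)
x = 175
√(T(K(q)) + x) = √((-24 + 7*(2*(-6))) + 175) = √((-24 + 7*(-12)) + 175) = √((-24 - 84) + 175) = √(-108 + 175) = √67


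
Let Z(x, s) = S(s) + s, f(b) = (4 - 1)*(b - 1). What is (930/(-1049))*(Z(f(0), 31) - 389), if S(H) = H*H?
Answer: -560790/1049 ≈ -534.59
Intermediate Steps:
S(H) = H**2
f(b) = -3 + 3*b (f(b) = 3*(-1 + b) = -3 + 3*b)
Z(x, s) = s + s**2 (Z(x, s) = s**2 + s = s + s**2)
(930/(-1049))*(Z(f(0), 31) - 389) = (930/(-1049))*(31*(1 + 31) - 389) = (930*(-1/1049))*(31*32 - 389) = -930*(992 - 389)/1049 = -930/1049*603 = -560790/1049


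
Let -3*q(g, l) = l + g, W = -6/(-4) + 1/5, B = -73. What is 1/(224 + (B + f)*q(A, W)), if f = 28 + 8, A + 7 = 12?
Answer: 30/9199 ≈ 0.0032612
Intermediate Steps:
A = 5 (A = -7 + 12 = 5)
W = 17/10 (W = -6*(-¼) + 1*(⅕) = 3/2 + ⅕ = 17/10 ≈ 1.7000)
f = 36
q(g, l) = -g/3 - l/3 (q(g, l) = -(l + g)/3 = -(g + l)/3 = -g/3 - l/3)
1/(224 + (B + f)*q(A, W)) = 1/(224 + (-73 + 36)*(-⅓*5 - ⅓*17/10)) = 1/(224 - 37*(-5/3 - 17/30)) = 1/(224 - 37*(-67/30)) = 1/(224 + 2479/30) = 1/(9199/30) = 30/9199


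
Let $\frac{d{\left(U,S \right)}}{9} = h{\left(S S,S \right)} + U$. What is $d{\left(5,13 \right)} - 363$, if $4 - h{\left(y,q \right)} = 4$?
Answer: $-318$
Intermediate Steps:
$h{\left(y,q \right)} = 0$ ($h{\left(y,q \right)} = 4 - 4 = 0$)
$d{\left(U,S \right)} = 9 U$ ($d{\left(U,S \right)} = 9 \left(0 + U\right) = 9 U$)
$d{\left(5,13 \right)} - 363 = 9 \cdot 5 - 363 = 45 - 363 = -318$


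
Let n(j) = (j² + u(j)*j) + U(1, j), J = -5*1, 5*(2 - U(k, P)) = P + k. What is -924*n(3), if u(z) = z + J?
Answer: -19404/5 ≈ -3880.8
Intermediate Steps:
U(k, P) = 2 - P/5 - k/5 (U(k, P) = 2 - (P + k)/5 = 2 + (-P/5 - k/5) = 2 - P/5 - k/5)
J = -5
u(z) = -5 + z (u(z) = z - 5 = -5 + z)
n(j) = 9/5 + j² - j/5 + j*(-5 + j) (n(j) = (j² + (-5 + j)*j) + (2 - j/5 - ⅕*1) = (j² + j*(-5 + j)) + (2 - j/5 - ⅕) = (j² + j*(-5 + j)) + (9/5 - j/5) = 9/5 + j² - j/5 + j*(-5 + j))
-924*n(3) = -924*(9/5 + 2*3² - 26/5*3) = -924*(9/5 + 2*9 - 78/5) = -924*(9/5 + 18 - 78/5) = -924*21/5 = -19404/5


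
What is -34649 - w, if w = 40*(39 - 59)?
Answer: -33849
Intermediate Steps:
w = -800 (w = 40*(-20) = -800)
-34649 - w = -34649 - 1*(-800) = -34649 + 800 = -33849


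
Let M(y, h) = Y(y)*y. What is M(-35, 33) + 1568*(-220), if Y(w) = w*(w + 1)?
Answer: -386610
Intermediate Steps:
Y(w) = w*(1 + w)
M(y, h) = y²*(1 + y) (M(y, h) = (y*(1 + y))*y = y²*(1 + y))
M(-35, 33) + 1568*(-220) = (-35)²*(1 - 35) + 1568*(-220) = 1225*(-34) - 344960 = -41650 - 344960 = -386610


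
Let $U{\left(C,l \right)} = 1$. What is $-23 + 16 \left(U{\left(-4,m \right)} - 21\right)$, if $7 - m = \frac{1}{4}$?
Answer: $-343$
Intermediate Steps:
$m = \frac{27}{4}$ ($m = 7 - \frac{1}{4} = \frac{27}{4} \approx 6.75$)
$-23 + 16 \left(U{\left(-4,m \right)} - 21\right) = -23 + 16 \left(1 - 21\right) = -23 + 16 \left(-20\right) = -23 - 320 = -343$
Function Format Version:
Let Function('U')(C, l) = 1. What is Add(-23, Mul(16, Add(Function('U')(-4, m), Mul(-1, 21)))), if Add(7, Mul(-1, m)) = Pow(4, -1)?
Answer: -343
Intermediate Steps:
m = Rational(27, 4) (m = Add(7, Mul(-1, Pow(4, -1))) = Add(7, Mul(-1, Rational(1, 4))) = Add(7, Rational(-1, 4)) = Rational(27, 4) ≈ 6.7500)
Add(-23, Mul(16, Add(Function('U')(-4, m), Mul(-1, 21)))) = Add(-23, Mul(16, Add(1, Mul(-1, 21)))) = Add(-23, Mul(16, Add(1, -21))) = Add(-23, Mul(16, -20)) = Add(-23, -320) = -343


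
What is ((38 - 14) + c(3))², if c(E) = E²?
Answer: 1089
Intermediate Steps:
((38 - 14) + c(3))² = ((38 - 14) + 3²)² = (24 + 9)² = 33² = 1089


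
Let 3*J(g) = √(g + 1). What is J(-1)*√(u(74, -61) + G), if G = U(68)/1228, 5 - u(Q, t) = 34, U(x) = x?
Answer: 0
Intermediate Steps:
u(Q, t) = -29 (u(Q, t) = 5 - 1*34 = 5 - 34 = -29)
J(g) = √(1 + g)/3 (J(g) = √(g + 1)/3 = √(1 + g)/3)
G = 17/307 (G = 68/1228 = 68*(1/1228) = 17/307 ≈ 0.055375)
J(-1)*√(u(74, -61) + G) = (√(1 - 1)/3)*√(-29 + 17/307) = (√0/3)*√(-8886/307) = ((⅓)*0)*(I*√2728002/307) = 0*(I*√2728002/307) = 0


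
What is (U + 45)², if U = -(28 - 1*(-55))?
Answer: 1444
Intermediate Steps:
U = -83 (U = -(28 + 55) = -1*83 = -83)
(U + 45)² = (-83 + 45)² = (-38)² = 1444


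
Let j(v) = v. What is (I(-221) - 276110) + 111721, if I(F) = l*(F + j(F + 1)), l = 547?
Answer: -405616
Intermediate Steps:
I(F) = 547 + 1094*F (I(F) = 547*(F + (F + 1)) = 547*(F + (1 + F)) = 547*(1 + 2*F) = 547 + 1094*F)
(I(-221) - 276110) + 111721 = ((547 + 1094*(-221)) - 276110) + 111721 = ((547 - 241774) - 276110) + 111721 = (-241227 - 276110) + 111721 = -517337 + 111721 = -405616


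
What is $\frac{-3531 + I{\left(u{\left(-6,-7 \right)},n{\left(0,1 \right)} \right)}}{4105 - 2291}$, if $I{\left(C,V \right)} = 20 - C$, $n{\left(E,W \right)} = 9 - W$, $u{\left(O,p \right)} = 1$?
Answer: $- \frac{1756}{907} \approx -1.9361$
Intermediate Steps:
$\frac{-3531 + I{\left(u{\left(-6,-7 \right)},n{\left(0,1 \right)} \right)}}{4105 - 2291} = \frac{-3531 + \left(20 - 1\right)}{4105 - 2291} = \frac{-3531 + \left(20 - 1\right)}{1814} = \left(-3531 + 19\right) \frac{1}{1814} = \left(-3512\right) \frac{1}{1814} = - \frac{1756}{907}$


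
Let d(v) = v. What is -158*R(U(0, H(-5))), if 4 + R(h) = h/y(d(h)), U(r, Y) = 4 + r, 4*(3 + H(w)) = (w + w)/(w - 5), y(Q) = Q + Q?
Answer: 553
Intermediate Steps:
y(Q) = 2*Q
H(w) = -3 + w/(2*(-5 + w)) (H(w) = -3 + ((w + w)/(w - 5))/4 = -3 + ((2*w)/(-5 + w))/4 = -3 + (2*w/(-5 + w))/4 = -3 + w/(2*(-5 + w)))
R(h) = -7/2 (R(h) = -4 + h/((2*h)) = -4 + h*(1/(2*h)) = -4 + ½ = -7/2)
-158*R(U(0, H(-5))) = -158*(-7/2) = 553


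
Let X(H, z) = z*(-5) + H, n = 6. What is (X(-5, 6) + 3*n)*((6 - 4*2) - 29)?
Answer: 527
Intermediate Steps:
X(H, z) = H - 5*z (X(H, z) = -5*z + H = H - 5*z)
(X(-5, 6) + 3*n)*((6 - 4*2) - 29) = ((-5 - 5*6) + 3*6)*((6 - 4*2) - 29) = ((-5 - 30) + 18)*((6 - 8) - 29) = (-35 + 18)*(-2 - 29) = -17*(-31) = 527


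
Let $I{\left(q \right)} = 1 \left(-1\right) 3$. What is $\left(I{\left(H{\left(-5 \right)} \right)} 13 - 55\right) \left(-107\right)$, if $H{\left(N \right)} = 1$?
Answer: $10058$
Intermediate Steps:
$I{\left(q \right)} = -3$ ($I{\left(q \right)} = \left(-1\right) 3 = -3$)
$\left(I{\left(H{\left(-5 \right)} \right)} 13 - 55\right) \left(-107\right) = \left(\left(-3\right) 13 - 55\right) \left(-107\right) = \left(-39 - 55\right) \left(-107\right) = \left(-94\right) \left(-107\right) = 10058$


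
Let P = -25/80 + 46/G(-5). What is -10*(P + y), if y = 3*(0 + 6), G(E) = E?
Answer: -679/8 ≈ -84.875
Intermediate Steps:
y = 18 (y = 3*6 = 18)
P = -761/80 (P = -25/80 + 46/(-5) = -25*1/80 + 46*(-1/5) = -5/16 - 46/5 = -761/80 ≈ -9.5125)
-10*(P + y) = -10*(-761/80 + 18) = -10*679/80 = -679/8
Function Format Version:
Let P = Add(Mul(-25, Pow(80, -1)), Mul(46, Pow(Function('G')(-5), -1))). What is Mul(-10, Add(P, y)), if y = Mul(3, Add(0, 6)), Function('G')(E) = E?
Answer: Rational(-679, 8) ≈ -84.875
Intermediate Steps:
y = 18 (y = Mul(3, 6) = 18)
P = Rational(-761, 80) (P = Add(Mul(-25, Pow(80, -1)), Mul(46, Pow(-5, -1))) = Add(Mul(-25, Rational(1, 80)), Mul(46, Rational(-1, 5))) = Add(Rational(-5, 16), Rational(-46, 5)) = Rational(-761, 80) ≈ -9.5125)
Mul(-10, Add(P, y)) = Mul(-10, Add(Rational(-761, 80), 18)) = Mul(-10, Rational(679, 80)) = Rational(-679, 8)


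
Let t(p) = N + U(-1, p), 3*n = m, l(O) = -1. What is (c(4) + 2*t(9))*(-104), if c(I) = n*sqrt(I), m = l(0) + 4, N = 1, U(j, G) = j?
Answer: -208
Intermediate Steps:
m = 3 (m = -1 + 4 = 3)
n = 1 (n = (1/3)*3 = 1)
t(p) = 0 (t(p) = 1 - 1 = 0)
c(I) = sqrt(I) (c(I) = 1*sqrt(I) = sqrt(I))
(c(4) + 2*t(9))*(-104) = (sqrt(4) + 2*0)*(-104) = (2 + 0)*(-104) = 2*(-104) = -208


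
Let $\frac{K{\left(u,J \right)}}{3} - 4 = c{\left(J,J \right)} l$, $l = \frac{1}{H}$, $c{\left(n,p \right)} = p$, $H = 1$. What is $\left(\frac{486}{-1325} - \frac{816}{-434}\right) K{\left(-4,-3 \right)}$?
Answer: $\frac{1305414}{287525} \approx 4.5402$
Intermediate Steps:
$l = 1$ ($l = 1^{-1} = 1$)
$K{\left(u,J \right)} = 12 + 3 J$ ($K{\left(u,J \right)} = 12 + 3 J 1 = 12 + 3 J$)
$\left(\frac{486}{-1325} - \frac{816}{-434}\right) K{\left(-4,-3 \right)} = \left(\frac{486}{-1325} - \frac{816}{-434}\right) \left(12 + 3 \left(-3\right)\right) = \left(486 \left(- \frac{1}{1325}\right) - - \frac{408}{217}\right) \left(12 - 9\right) = \left(- \frac{486}{1325} + \frac{408}{217}\right) 3 = \frac{435138}{287525} \cdot 3 = \frac{1305414}{287525}$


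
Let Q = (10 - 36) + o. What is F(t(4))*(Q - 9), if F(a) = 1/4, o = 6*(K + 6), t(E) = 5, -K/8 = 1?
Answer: -47/4 ≈ -11.750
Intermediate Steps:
K = -8 (K = -8*1 = -8)
o = -12 (o = 6*(-8 + 6) = 6*(-2) = -12)
F(a) = ¼
Q = -38 (Q = (10 - 36) - 12 = -26 - 12 = -38)
F(t(4))*(Q - 9) = (-38 - 9)/4 = (¼)*(-47) = -47/4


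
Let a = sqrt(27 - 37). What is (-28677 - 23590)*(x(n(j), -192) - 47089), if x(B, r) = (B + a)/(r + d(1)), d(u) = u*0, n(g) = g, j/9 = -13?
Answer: 157514810419/64 + 52267*I*sqrt(10)/192 ≈ 2.4612e+9 + 860.85*I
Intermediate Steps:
j = -117 (j = 9*(-13) = -117)
a = I*sqrt(10) (a = sqrt(-10) = I*sqrt(10) ≈ 3.1623*I)
d(u) = 0
x(B, r) = (B + I*sqrt(10))/r (x(B, r) = (B + I*sqrt(10))/(r + 0) = (B + I*sqrt(10))/r)
(-28677 - 23590)*(x(n(j), -192) - 47089) = (-28677 - 23590)*((-117 + I*sqrt(10))/(-192) - 47089) = -52267*(-(-117 + I*sqrt(10))/192 - 47089) = -52267*((39/64 - I*sqrt(10)/192) - 47089) = -52267*(-3013657/64 - I*sqrt(10)/192) = 157514810419/64 + 52267*I*sqrt(10)/192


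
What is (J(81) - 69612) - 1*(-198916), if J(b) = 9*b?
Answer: 130033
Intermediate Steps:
(J(81) - 69612) - 1*(-198916) = (9*81 - 69612) - 1*(-198916) = (729 - 69612) + 198916 = -68883 + 198916 = 130033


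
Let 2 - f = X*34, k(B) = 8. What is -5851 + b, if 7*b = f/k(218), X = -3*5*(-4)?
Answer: -164847/28 ≈ -5887.4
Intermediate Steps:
X = 60 (X = -15*(-4) = 60)
f = -2038 (f = 2 - 60*34 = 2 - 1*2040 = 2 - 2040 = -2038)
b = -1019/28 (b = (-2038/8)/7 = (-2038*1/8)/7 = (1/7)*(-1019/4) = -1019/28 ≈ -36.393)
-5851 + b = -5851 - 1019/28 = -164847/28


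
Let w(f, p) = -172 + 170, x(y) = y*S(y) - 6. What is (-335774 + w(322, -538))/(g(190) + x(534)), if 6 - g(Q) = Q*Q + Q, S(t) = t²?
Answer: -167888/76118507 ≈ -0.0022056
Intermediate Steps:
x(y) = -6 + y³ (x(y) = y*y² - 6 = y³ - 6 = -6 + y³)
g(Q) = 6 - Q - Q² (g(Q) = 6 - (Q*Q + Q) = 6 - (Q² + Q) = 6 - (Q + Q²) = 6 + (-Q - Q²) = 6 - Q - Q²)
w(f, p) = -2
(-335774 + w(322, -538))/(g(190) + x(534)) = (-335774 - 2)/((6 - 1*190 - 1*190²) + (-6 + 534³)) = -335776/((6 - 190 - 1*36100) + (-6 + 152273304)) = -335776/((6 - 190 - 36100) + 152273298) = -335776/(-36284 + 152273298) = -335776/152237014 = -335776*1/152237014 = -167888/76118507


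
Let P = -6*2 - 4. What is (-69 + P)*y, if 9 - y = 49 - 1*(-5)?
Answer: 3825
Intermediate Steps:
P = -16 (P = -12 - 4 = -16)
y = -45 (y = 9 - (49 - 1*(-5)) = 9 - (49 + 5) = 9 - 1*54 = 9 - 54 = -45)
(-69 + P)*y = (-69 - 16)*(-45) = -85*(-45) = 3825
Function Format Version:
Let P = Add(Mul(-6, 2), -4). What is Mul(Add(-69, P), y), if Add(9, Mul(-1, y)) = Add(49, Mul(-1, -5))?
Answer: 3825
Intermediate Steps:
P = -16 (P = Add(-12, -4) = -16)
y = -45 (y = Add(9, Mul(-1, Add(49, Mul(-1, -5)))) = Add(9, Mul(-1, Add(49, 5))) = Add(9, Mul(-1, 54)) = Add(9, -54) = -45)
Mul(Add(-69, P), y) = Mul(Add(-69, -16), -45) = Mul(-85, -45) = 3825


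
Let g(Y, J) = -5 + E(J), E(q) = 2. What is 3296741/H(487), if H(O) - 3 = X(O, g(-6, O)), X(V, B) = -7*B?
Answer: 3296741/24 ≈ 1.3736e+5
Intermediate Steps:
g(Y, J) = -3 (g(Y, J) = -5 + 2 = -3)
H(O) = 24 (H(O) = 3 - 7*(-3) = 3 + 21 = 24)
3296741/H(487) = 3296741/24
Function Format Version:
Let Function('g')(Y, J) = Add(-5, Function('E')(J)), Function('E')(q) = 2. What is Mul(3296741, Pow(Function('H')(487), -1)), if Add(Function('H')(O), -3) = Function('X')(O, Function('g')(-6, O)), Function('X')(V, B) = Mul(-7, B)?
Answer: Rational(3296741, 24) ≈ 1.3736e+5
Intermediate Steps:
Function('g')(Y, J) = -3 (Function('g')(Y, J) = Add(-5, 2) = -3)
Function('H')(O) = 24 (Function('H')(O) = Add(3, Mul(-7, -3)) = Add(3, 21) = 24)
Mul(3296741, Pow(Function('H')(487), -1)) = Mul(3296741, Pow(24, -1)) = Mul(3296741, Rational(1, 24)) = Rational(3296741, 24)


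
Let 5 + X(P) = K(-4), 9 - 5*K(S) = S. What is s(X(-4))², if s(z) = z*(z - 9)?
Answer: 467856/625 ≈ 748.57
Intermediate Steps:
K(S) = 9/5 - S/5
X(P) = -12/5 (X(P) = -5 + (9/5 - ⅕*(-4)) = -5 + (9/5 + ⅘) = -5 + 13/5 = -12/5)
s(z) = z*(-9 + z)
s(X(-4))² = (-12*(-9 - 12/5)/5)² = (-12/5*(-57/5))² = (684/25)² = 467856/625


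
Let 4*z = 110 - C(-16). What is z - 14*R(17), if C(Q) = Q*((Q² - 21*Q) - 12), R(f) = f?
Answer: 4219/2 ≈ 2109.5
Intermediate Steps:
C(Q) = Q*(-12 + Q² - 21*Q)
z = 4695/2 (z = (110 - (-16)*(-12 + (-16)² - 21*(-16)))/4 = (110 - (-16)*(-12 + 256 + 336))/4 = (110 - (-16)*580)/4 = (110 - 1*(-9280))/4 = (110 + 9280)/4 = (¼)*9390 = 4695/2 ≈ 2347.5)
z - 14*R(17) = 4695/2 - 14*17 = 4695/2 - 1*238 = 4695/2 - 238 = 4219/2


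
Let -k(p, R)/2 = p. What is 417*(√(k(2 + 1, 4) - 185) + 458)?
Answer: 190986 + 417*I*√191 ≈ 1.9099e+5 + 5763.1*I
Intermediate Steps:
k(p, R) = -2*p
417*(√(k(2 + 1, 4) - 185) + 458) = 417*(√(-2*(2 + 1) - 185) + 458) = 417*(√(-2*3 - 185) + 458) = 417*(√(-6 - 185) + 458) = 417*(√(-191) + 458) = 417*(I*√191 + 458) = 417*(458 + I*√191) = 190986 + 417*I*√191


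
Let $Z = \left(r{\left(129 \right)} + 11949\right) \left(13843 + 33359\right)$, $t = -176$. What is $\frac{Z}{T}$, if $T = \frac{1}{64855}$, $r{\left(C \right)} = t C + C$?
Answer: $-32529221954460$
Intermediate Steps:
$r{\left(C \right)} = - 175 C$ ($r{\left(C \right)} = - 176 C + C = - 175 C$)
$T = \frac{1}{64855} \approx 1.5419 \cdot 10^{-5}$
$Z = -501568452$ ($Z = \left(\left(-175\right) 129 + 11949\right) \left(13843 + 33359\right) = \left(-22575 + 11949\right) 47202 = \left(-10626\right) 47202 = -501568452$)
$\frac{Z}{T} = - 501568452 \frac{1}{\frac{1}{64855}} = \left(-501568452\right) 64855 = -32529221954460$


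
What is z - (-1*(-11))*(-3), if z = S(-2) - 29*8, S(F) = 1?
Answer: -198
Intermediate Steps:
z = -231 (z = 1 - 29*8 = 1 - 232 = -231)
z - (-1*(-11))*(-3) = -231 - (-1*(-11))*(-3) = -231 - 11*(-3) = -231 - 1*(-33) = -231 + 33 = -198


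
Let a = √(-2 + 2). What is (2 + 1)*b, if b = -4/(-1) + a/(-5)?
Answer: 12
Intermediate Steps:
a = 0 (a = √0 = 0)
b = 4 (b = -4/(-1) + 0/(-5) = -4*(-1) + 0*(-⅕) = 4 + 0 = 4)
(2 + 1)*b = (2 + 1)*4 = 3*4 = 12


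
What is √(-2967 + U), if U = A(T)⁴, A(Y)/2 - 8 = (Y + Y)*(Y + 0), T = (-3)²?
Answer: √13363357033 ≈ 1.1560e+5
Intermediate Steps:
T = 9
A(Y) = 16 + 4*Y² (A(Y) = 16 + 2*((Y + Y)*(Y + 0)) = 16 + 2*((2*Y)*Y) = 16 + 2*(2*Y²) = 16 + 4*Y²)
U = 13363360000 (U = (16 + 4*9²)⁴ = (16 + 4*81)⁴ = (16 + 324)⁴ = 340⁴ = 13363360000)
√(-2967 + U) = √(-2967 + 13363360000) = √13363357033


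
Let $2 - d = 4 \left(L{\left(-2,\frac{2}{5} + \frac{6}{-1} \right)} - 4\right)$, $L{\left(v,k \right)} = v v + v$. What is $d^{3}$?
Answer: $1000$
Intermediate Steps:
$L{\left(v,k \right)} = v + v^{2}$ ($L{\left(v,k \right)} = v^{2} + v = v + v^{2}$)
$d = 10$ ($d = 2 - 4 \left(- 2 \left(1 - 2\right) - 4\right) = 2 - 4 \left(\left(-2\right) \left(-1\right) - 4\right) = 2 - 4 \left(2 - 4\right) = 2 - 4 \left(-2\right) = 2 - -8 = 2 + 8 = 10$)
$d^{3} = 10^{3} = 1000$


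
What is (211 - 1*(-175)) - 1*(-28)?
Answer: 414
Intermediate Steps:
(211 - 1*(-175)) - 1*(-28) = (211 + 175) + 28 = 386 + 28 = 414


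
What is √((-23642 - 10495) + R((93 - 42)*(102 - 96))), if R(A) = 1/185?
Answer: 4*I*√73021165/185 ≈ 184.76*I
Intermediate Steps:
R(A) = 1/185
√((-23642 - 10495) + R((93 - 42)*(102 - 96))) = √((-23642 - 10495) + 1/185) = √(-34137 + 1/185) = √(-6315344/185) = 4*I*√73021165/185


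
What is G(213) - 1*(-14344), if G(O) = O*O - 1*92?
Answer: 59621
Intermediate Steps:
G(O) = -92 + O² (G(O) = O² - 92 = -92 + O²)
G(213) - 1*(-14344) = (-92 + 213²) - 1*(-14344) = (-92 + 45369) + 14344 = 45277 + 14344 = 59621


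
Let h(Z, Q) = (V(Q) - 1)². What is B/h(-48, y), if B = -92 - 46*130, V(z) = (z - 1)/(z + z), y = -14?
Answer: -4760448/169 ≈ -28168.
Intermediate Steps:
V(z) = (-1 + z)/(2*z) (V(z) = (-1 + z)/((2*z)) = (-1 + z)*(1/(2*z)) = (-1 + z)/(2*z))
h(Z, Q) = (-1 + (-1 + Q)/(2*Q))² (h(Z, Q) = ((-1 + Q)/(2*Q) - 1)² = (-1 + (-1 + Q)/(2*Q))²)
B = -6072 (B = -92 - 5980 = -6072)
B/h(-48, y) = -6072*784/(1 - 14)² = -6072/((¼)*(1/196)*(-13)²) = -6072/((¼)*(1/196)*169) = -6072/169/784 = -6072*784/169 = -4760448/169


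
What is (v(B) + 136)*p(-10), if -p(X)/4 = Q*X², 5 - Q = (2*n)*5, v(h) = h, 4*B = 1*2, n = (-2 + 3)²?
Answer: 273000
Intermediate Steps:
n = 1 (n = 1² = 1)
B = ½ (B = (1*2)/4 = (¼)*2 = ½ ≈ 0.50000)
Q = -5 (Q = 5 - 2*1*5 = 5 - 2*5 = 5 - 1*10 = 5 - 10 = -5)
p(X) = 20*X² (p(X) = -(-20)*X² = 20*X²)
(v(B) + 136)*p(-10) = (½ + 136)*(20*(-10)²) = 273*(20*100)/2 = (273/2)*2000 = 273000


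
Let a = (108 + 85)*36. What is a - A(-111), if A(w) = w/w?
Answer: 6947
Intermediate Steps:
A(w) = 1
a = 6948 (a = 193*36 = 6948)
a - A(-111) = 6948 - 1*1 = 6948 - 1 = 6947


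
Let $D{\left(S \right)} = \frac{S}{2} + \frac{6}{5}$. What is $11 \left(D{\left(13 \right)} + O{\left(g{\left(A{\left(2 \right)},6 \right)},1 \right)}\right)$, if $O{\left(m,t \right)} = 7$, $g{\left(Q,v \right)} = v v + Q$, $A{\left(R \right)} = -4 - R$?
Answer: $\frac{1617}{10} \approx 161.7$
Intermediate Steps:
$g{\left(Q,v \right)} = Q + v^{2}$ ($g{\left(Q,v \right)} = v^{2} + Q = Q + v^{2}$)
$D{\left(S \right)} = \frac{6}{5} + \frac{S}{2}$ ($D{\left(S \right)} = S \frac{1}{2} + 6 \cdot \frac{1}{5} = \frac{S}{2} + \frac{6}{5} = \frac{6}{5} + \frac{S}{2}$)
$11 \left(D{\left(13 \right)} + O{\left(g{\left(A{\left(2 \right)},6 \right)},1 \right)}\right) = 11 \left(\left(\frac{6}{5} + \frac{1}{2} \cdot 13\right) + 7\right) = 11 \left(\left(\frac{6}{5} + \frac{13}{2}\right) + 7\right) = 11 \left(\frac{77}{10} + 7\right) = 11 \cdot \frac{147}{10} = \frac{1617}{10}$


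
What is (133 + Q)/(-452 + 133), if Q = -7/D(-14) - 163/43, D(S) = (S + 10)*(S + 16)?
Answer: -44749/109736 ≈ -0.40779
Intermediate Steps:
D(S) = (10 + S)*(16 + S)
Q = -1003/344 (Q = -7/(160 + (-14)**2 + 26*(-14)) - 163/43 = -7/(160 + 196 - 364) - 163*1/43 = -7/(-8) - 163/43 = -7*(-1/8) - 163/43 = 7/8 - 163/43 = -1003/344 ≈ -2.9157)
(133 + Q)/(-452 + 133) = (133 - 1003/344)/(-452 + 133) = (44749/344)/(-319) = (44749/344)*(-1/319) = -44749/109736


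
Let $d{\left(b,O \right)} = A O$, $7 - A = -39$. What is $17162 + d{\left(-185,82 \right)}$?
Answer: $20934$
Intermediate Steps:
$A = 46$ ($A = 7 - -39 = 7 + 39 = 46$)
$d{\left(b,O \right)} = 46 O$
$17162 + d{\left(-185,82 \right)} = 17162 + 46 \cdot 82 = 17162 + 3772 = 20934$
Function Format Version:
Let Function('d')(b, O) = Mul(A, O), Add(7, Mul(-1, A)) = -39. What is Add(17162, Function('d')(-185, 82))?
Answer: 20934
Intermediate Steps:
A = 46 (A = Add(7, Mul(-1, -39)) = Add(7, 39) = 46)
Function('d')(b, O) = Mul(46, O)
Add(17162, Function('d')(-185, 82)) = Add(17162, Mul(46, 82)) = Add(17162, 3772) = 20934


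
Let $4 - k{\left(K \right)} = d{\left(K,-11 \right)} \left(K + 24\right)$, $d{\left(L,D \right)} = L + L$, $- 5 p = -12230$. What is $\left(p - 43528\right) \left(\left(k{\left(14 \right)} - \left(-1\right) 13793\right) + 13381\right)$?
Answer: $-1072815348$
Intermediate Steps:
$p = 2446$ ($p = \left(- \frac{1}{5}\right) \left(-12230\right) = 2446$)
$d{\left(L,D \right)} = 2 L$
$k{\left(K \right)} = 4 - 2 K \left(24 + K\right)$ ($k{\left(K \right)} = 4 - 2 K \left(K + 24\right) = 4 - 2 K \left(24 + K\right)$)
$\left(p - 43528\right) \left(\left(k{\left(14 \right)} - \left(-1\right) 13793\right) + 13381\right) = \left(2446 - 43528\right) \left(\left(\left(4 - 672 - 2 \cdot 14^{2}\right) - \left(-1\right) 13793\right) + 13381\right) = - 41082 \left(\left(\left(4 - 672 - 392\right) - -13793\right) + 13381\right) = - 41082 \left(\left(\left(4 - 672 - 392\right) + 13793\right) + 13381\right) = - 41082 \left(\left(-1060 + 13793\right) + 13381\right) = - 41082 \left(12733 + 13381\right) = \left(-41082\right) 26114 = -1072815348$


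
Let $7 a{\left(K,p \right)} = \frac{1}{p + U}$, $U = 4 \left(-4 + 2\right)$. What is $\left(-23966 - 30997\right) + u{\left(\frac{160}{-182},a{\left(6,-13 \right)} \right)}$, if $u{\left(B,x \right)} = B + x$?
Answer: $- \frac{105035986}{1911} \approx -54964.0$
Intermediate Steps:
$U = -8$ ($U = 4 \left(-2\right) = -8$)
$a{\left(K,p \right)} = \frac{1}{7 \left(-8 + p\right)}$ ($a{\left(K,p \right)} = \frac{1}{7 \left(p - 8\right)} = \frac{1}{7 \left(-8 + p\right)}$)
$\left(-23966 - 30997\right) + u{\left(\frac{160}{-182},a{\left(6,-13 \right)} \right)} = \left(-23966 - 30997\right) + \left(\frac{160}{-182} + \frac{1}{7 \left(-8 - 13\right)}\right) = -54963 + \left(160 \left(- \frac{1}{182}\right) + \frac{1}{7 \left(-21\right)}\right) = -54963 + \left(- \frac{80}{91} + \frac{1}{7} \left(- \frac{1}{21}\right)\right) = -54963 - \frac{1693}{1911} = - \frac{105035986}{1911}$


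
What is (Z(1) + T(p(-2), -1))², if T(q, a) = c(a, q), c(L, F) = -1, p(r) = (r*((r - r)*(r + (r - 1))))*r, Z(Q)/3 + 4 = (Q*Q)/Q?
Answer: 100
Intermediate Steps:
Z(Q) = -12 + 3*Q (Z(Q) = -12 + 3*((Q*Q)/Q) = -12 + 3*(Q²/Q) = -12 + 3*Q)
p(r) = 0 (p(r) = (r*(0*(r + (-1 + r))))*r = (r*(0*(-1 + 2*r)))*r = (r*0)*r = 0*r = 0)
T(q, a) = -1
(Z(1) + T(p(-2), -1))² = ((-12 + 3*1) - 1)² = ((-12 + 3) - 1)² = (-9 - 1)² = (-10)² = 100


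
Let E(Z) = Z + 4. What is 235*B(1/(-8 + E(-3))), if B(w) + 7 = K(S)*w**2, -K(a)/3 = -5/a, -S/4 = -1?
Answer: -318895/196 ≈ -1627.0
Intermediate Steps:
E(Z) = 4 + Z
S = 4 (S = -4*(-1) = 4)
K(a) = 15/a (K(a) = -(-15)/a = 15/a)
B(w) = -7 + 15*w**2/4 (B(w) = -7 + (15/4)*w**2 = -7 + (15*(1/4))*w**2 = -7 + 15*w**2/4)
235*B(1/(-8 + E(-3))) = 235*(-7 + 15*(1/(-8 + (4 - 3)))**2/4) = 235*(-7 + 15*(1/(-8 + 1))**2/4) = 235*(-7 + 15*(1/(-7))**2/4) = 235*(-7 + 15*(-1/7)**2/4) = 235*(-7 + (15/4)*(1/49)) = 235*(-7 + 15/196) = 235*(-1357/196) = -318895/196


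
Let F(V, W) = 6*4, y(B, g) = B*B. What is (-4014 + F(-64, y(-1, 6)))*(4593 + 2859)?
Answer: -29733480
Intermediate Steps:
y(B, g) = B²
F(V, W) = 24
(-4014 + F(-64, y(-1, 6)))*(4593 + 2859) = (-4014 + 24)*(4593 + 2859) = -3990*7452 = -29733480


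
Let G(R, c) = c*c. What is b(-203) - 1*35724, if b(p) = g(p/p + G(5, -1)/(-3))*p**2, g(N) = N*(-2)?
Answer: -272008/3 ≈ -90669.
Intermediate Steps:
G(R, c) = c**2
g(N) = -2*N
b(p) = -4*p**2/3 (b(p) = (-2*(p/p + (-1)**2/(-3)))*p**2 = (-2*(1 + 1*(-1/3)))*p**2 = (-2*(1 - 1/3))*p**2 = (-2*2/3)*p**2 = -4*p**2/3)
b(-203) - 1*35724 = -4/3*(-203)**2 - 1*35724 = -4/3*41209 - 35724 = -164836/3 - 35724 = -272008/3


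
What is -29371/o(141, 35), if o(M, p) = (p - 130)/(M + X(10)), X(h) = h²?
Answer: 7078411/95 ≈ 74510.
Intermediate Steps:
o(M, p) = (-130 + p)/(100 + M) (o(M, p) = (p - 130)/(M + 10²) = (-130 + p)/(M + 100) = (-130 + p)/(100 + M))
-29371/o(141, 35) = -29371*(100 + 141)/(-130 + 35) = -29371/(-95/241) = -29371*(-241/95) = 7078411/95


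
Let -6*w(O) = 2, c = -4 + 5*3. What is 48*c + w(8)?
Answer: 1583/3 ≈ 527.67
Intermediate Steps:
c = 11 (c = -4 + 15 = 11)
w(O) = -⅓ (w(O) = -⅙*2 = -⅓)
48*c + w(8) = 48*11 - ⅓ = 528 - ⅓ = 1583/3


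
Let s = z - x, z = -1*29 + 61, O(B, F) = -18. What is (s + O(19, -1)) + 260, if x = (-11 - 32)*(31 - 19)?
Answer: 790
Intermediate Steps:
z = 32 (z = -29 + 61 = 32)
x = -516 (x = -43*12 = -516)
s = 548 (s = 32 - 1*(-516) = 32 + 516 = 548)
(s + O(19, -1)) + 260 = (548 - 18) + 260 = 530 + 260 = 790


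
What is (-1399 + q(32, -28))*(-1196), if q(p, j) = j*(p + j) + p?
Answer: 1768884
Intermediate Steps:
q(p, j) = p + j*(j + p) (q(p, j) = j*(j + p) + p = p + j*(j + p))
(-1399 + q(32, -28))*(-1196) = (-1399 + (32 + (-28)² - 28*32))*(-1196) = (-1399 + (32 + 784 - 896))*(-1196) = (-1399 - 80)*(-1196) = -1479*(-1196) = 1768884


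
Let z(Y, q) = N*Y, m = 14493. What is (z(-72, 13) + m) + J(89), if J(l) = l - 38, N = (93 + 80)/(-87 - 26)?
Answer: 1655928/113 ≈ 14654.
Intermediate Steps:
N = -173/113 (N = 173/(-113) = 173*(-1/113) = -173/113 ≈ -1.5310)
J(l) = -38 + l
z(Y, q) = -173*Y/113
(z(-72, 13) + m) + J(89) = (-173/113*(-72) + 14493) + (-38 + 89) = (12456/113 + 14493) + 51 = 1650165/113 + 51 = 1655928/113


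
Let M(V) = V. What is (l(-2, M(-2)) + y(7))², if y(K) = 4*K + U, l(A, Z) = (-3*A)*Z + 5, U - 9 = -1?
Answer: 841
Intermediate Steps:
U = 8 (U = 9 - 1 = 8)
l(A, Z) = 5 - 3*A*Z (l(A, Z) = -3*A*Z + 5 = 5 - 3*A*Z)
y(K) = 8 + 4*K (y(K) = 4*K + 8 = 8 + 4*K)
(l(-2, M(-2)) + y(7))² = ((5 - 3*(-2)*(-2)) + (8 + 4*7))² = ((5 - 12) + (8 + 28))² = (-7 + 36)² = 29² = 841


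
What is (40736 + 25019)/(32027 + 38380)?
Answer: 65755/70407 ≈ 0.93393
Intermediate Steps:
(40736 + 25019)/(32027 + 38380) = 65755/70407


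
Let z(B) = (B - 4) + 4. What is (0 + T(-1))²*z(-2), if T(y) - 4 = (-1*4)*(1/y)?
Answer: -128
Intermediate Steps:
T(y) = 4 - 4/y (T(y) = 4 + (-1*4)*(1/y) = 4 - 4/y)
z(B) = B (z(B) = (-4 + B) + 4 = B)
(0 + T(-1))²*z(-2) = (0 + (4 - 4/(-1)))²*(-2) = (0 + (4 - 4*(-1)))²*(-2) = (0 + (4 + 4))²*(-2) = (0 + 8)²*(-2) = 8²*(-2) = 64*(-2) = -128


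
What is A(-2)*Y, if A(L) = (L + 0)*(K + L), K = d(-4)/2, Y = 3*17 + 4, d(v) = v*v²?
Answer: 3740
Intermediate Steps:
d(v) = v³
Y = 55 (Y = 51 + 4 = 55)
K = -32 (K = (-4)³/2 = -64*½ = -32)
A(L) = L*(-32 + L) (A(L) = (L + 0)*(-32 + L) = L*(-32 + L))
A(-2)*Y = -2*(-32 - 2)*55 = -2*(-34)*55 = 68*55 = 3740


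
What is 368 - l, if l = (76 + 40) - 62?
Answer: 314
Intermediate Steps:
l = 54 (l = 116 - 62 = 54)
368 - l = 368 - 1*54 = 368 - 54 = 314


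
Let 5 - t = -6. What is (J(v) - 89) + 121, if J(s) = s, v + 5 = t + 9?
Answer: 47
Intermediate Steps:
t = 11 (t = 5 - 1*(-6) = 5 + 6 = 11)
v = 15 (v = -5 + (11 + 9) = -5 + 20 = 15)
(J(v) - 89) + 121 = (15 - 89) + 121 = -74 + 121 = 47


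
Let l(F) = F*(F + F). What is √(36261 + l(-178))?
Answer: √99629 ≈ 315.64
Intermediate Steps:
l(F) = 2*F² (l(F) = F*(2*F) = 2*F²)
√(36261 + l(-178)) = √(36261 + 2*(-178)²) = √(36261 + 2*31684) = √(36261 + 63368) = √99629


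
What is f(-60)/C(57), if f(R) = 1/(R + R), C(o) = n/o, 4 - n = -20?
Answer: -19/960 ≈ -0.019792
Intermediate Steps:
n = 24 (n = 4 - 1*(-20) = 4 + 20 = 24)
C(o) = 24/o
f(R) = 1/(2*R)
f(-60)/C(57) = ((½)/(-60))/((24/57)) = ((½)*(-1/60))/((24*(1/57))) = -1/(120*8/19) = -1/120*19/8 = -19/960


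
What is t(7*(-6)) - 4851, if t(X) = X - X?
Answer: -4851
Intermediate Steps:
t(X) = 0
t(7*(-6)) - 4851 = 0 - 4851 = -4851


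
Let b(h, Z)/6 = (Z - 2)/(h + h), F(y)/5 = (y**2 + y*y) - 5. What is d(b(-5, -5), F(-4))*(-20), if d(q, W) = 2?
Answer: -40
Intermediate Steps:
F(y) = -25 + 10*y**2 (F(y) = 5*((y**2 + y*y) - 5) = 5*((y**2 + y**2) - 5) = 5*(2*y**2 - 5) = 5*(-5 + 2*y**2) = -25 + 10*y**2)
b(h, Z) = 3*(-2 + Z)/h (b(h, Z) = 6*((Z - 2)/(h + h)) = 6*((-2 + Z)/((2*h))) = 6*((-2 + Z)*(1/(2*h))) = 6*((-2 + Z)/(2*h)) = 3*(-2 + Z)/h)
d(b(-5, -5), F(-4))*(-20) = 2*(-20) = -40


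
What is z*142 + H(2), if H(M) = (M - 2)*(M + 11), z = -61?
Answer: -8662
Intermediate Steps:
H(M) = (-2 + M)*(11 + M)
z*142 + H(2) = -61*142 + (-22 + 2**2 + 9*2) = -8662 + (-22 + 4 + 18) = -8662 + 0 = -8662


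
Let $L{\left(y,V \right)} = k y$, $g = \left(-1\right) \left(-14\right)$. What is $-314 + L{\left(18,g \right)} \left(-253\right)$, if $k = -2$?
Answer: $8794$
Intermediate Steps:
$g = 14$
$L{\left(y,V \right)} = - 2 y$
$-314 + L{\left(18,g \right)} \left(-253\right) = -314 + \left(-2\right) 18 \left(-253\right) = -314 - -9108 = -314 + 9108 = 8794$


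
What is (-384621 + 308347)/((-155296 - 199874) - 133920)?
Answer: 38137/244545 ≈ 0.15595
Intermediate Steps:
(-384621 + 308347)/((-155296 - 199874) - 133920) = -76274/(-355170 - 133920) = -76274/(-489090) = -76274*(-1/489090) = 38137/244545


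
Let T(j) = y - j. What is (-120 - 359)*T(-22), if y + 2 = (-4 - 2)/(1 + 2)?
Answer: -8622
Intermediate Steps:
y = -4 (y = -2 + (-4 - 2)/(1 + 2) = -2 - 6/3 = -2 - 6*⅓ = -2 - 2 = -4)
T(j) = -4 - j
(-120 - 359)*T(-22) = (-120 - 359)*(-4 - 1*(-22)) = -479*(-4 + 22) = -479*18 = -8622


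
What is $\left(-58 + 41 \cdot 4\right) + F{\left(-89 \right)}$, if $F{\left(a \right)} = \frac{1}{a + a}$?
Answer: $\frac{18867}{178} \approx 105.99$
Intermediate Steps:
$F{\left(a \right)} = \frac{1}{2 a}$
$\left(-58 + 41 \cdot 4\right) + F{\left(-89 \right)} = \left(-58 + 41 \cdot 4\right) + \frac{1}{2 \left(-89\right)} = \left(-58 + 164\right) + \frac{1}{2} \left(- \frac{1}{89}\right) = 106 - \frac{1}{178} = \frac{18867}{178}$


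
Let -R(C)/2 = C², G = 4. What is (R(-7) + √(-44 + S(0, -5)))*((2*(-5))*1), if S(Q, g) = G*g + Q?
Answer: 980 - 80*I ≈ 980.0 - 80.0*I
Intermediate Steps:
S(Q, g) = Q + 4*g (S(Q, g) = 4*g + Q = Q + 4*g)
R(C) = -2*C²
(R(-7) + √(-44 + S(0, -5)))*((2*(-5))*1) = (-2*(-7)² + √(-44 + (0 + 4*(-5))))*((2*(-5))*1) = (-2*49 + √(-44 + (0 - 20)))*(-10*1) = (-98 + √(-44 - 20))*(-10) = (-98 + √(-64))*(-10) = (-98 + 8*I)*(-10) = 980 - 80*I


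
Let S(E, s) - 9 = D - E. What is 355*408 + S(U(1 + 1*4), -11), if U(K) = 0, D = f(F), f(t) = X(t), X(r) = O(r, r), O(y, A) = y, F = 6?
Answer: 144855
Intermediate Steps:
X(r) = r
f(t) = t
D = 6
S(E, s) = 15 - E (S(E, s) = 9 + (6 - E) = 15 - E)
355*408 + S(U(1 + 1*4), -11) = 355*408 + (15 - 1*0) = 144840 + (15 + 0) = 144840 + 15 = 144855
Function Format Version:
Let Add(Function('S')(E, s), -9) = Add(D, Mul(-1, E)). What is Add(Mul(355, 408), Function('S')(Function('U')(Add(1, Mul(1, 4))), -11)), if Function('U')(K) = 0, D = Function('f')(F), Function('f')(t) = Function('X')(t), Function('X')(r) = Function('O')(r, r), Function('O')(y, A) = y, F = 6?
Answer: 144855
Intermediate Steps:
Function('X')(r) = r
Function('f')(t) = t
D = 6
Function('S')(E, s) = Add(15, Mul(-1, E)) (Function('S')(E, s) = Add(9, Add(6, Mul(-1, E))) = Add(15, Mul(-1, E)))
Add(Mul(355, 408), Function('S')(Function('U')(Add(1, Mul(1, 4))), -11)) = Add(Mul(355, 408), Add(15, Mul(-1, 0))) = Add(144840, Add(15, 0)) = Add(144840, 15) = 144855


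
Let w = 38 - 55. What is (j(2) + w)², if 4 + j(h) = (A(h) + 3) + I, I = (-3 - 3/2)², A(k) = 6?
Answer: 1089/16 ≈ 68.063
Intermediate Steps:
I = 81/4 (I = (-3 - 3*½)² = (-3 - 3/2)² = (-9/2)² = 81/4 ≈ 20.250)
w = -17
j(h) = 101/4 (j(h) = -4 + ((6 + 3) + 81/4) = -4 + (9 + 81/4) = -4 + 117/4 = 101/4)
(j(2) + w)² = (101/4 - 17)² = (33/4)² = 1089/16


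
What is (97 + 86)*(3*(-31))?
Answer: -17019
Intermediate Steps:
(97 + 86)*(3*(-31)) = 183*(-93) = -17019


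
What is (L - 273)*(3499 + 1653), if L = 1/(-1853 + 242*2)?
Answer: -1925498176/1369 ≈ -1.4065e+6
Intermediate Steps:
L = -1/1369 (L = 1/(-1853 + 484) = 1/(-1369) = -1/1369 ≈ -0.00073046)
(L - 273)*(3499 + 1653) = (-1/1369 - 273)*(3499 + 1653) = -373738/1369*5152 = -1925498176/1369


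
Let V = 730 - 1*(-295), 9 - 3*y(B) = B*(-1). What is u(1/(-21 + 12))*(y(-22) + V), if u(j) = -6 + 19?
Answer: 39806/3 ≈ 13269.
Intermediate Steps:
y(B) = 3 + B/3 (y(B) = 3 - B*(-1)/3 = 3 - (-1)*B/3 = 3 + B/3)
u(j) = 13
V = 1025 (V = 730 + 295 = 1025)
u(1/(-21 + 12))*(y(-22) + V) = 13*((3 + (1/3)*(-22)) + 1025) = 13*((3 - 22/3) + 1025) = 13*(-13/3 + 1025) = 13*(3062/3) = 39806/3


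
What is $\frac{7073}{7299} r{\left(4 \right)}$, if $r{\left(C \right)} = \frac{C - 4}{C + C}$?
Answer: $0$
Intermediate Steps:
$r{\left(C \right)} = \frac{-4 + C}{2 C}$
$\frac{7073}{7299} r{\left(4 \right)} = \frac{7073}{7299} \frac{-4 + 4}{2 \cdot 4} = 7073 \cdot \frac{1}{7299} \cdot \frac{1}{2} \cdot \frac{1}{4} \cdot 0 = \frac{7073}{7299} \cdot 0 = 0$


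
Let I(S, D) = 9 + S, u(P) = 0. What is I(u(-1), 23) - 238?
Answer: -229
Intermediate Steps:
I(u(-1), 23) - 238 = (9 + 0) - 238 = 9 - 238 = -229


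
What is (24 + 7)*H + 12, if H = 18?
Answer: 570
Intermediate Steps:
(24 + 7)*H + 12 = (24 + 7)*18 + 12 = 31*18 + 12 = 558 + 12 = 570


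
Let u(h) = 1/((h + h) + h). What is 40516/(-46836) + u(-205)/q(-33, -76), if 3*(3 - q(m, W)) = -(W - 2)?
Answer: -47754332/55207935 ≈ -0.86499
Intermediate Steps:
u(h) = 1/(3*h) (u(h) = 1/(2*h + h) = 1/(3*h))
q(m, W) = 7/3 + W/3 (q(m, W) = 3 - (-1)*(W - 2)/3 = 3 - (-1)*(-2 + W)/3 = 3 - (2 - W)/3 = 3 + (-⅔ + W/3) = 7/3 + W/3)
40516/(-46836) + u(-205)/q(-33, -76) = 40516/(-46836) + ((⅓)/(-205))/(7/3 + (⅓)*(-76)) = 40516*(-1/46836) + ((⅓)*(-1/205))/(7/3 - 76/3) = -10129/11709 - 1/615/(-23) = -10129/11709 - 1/615*(-1/23) = -10129/11709 + 1/14145 = -47754332/55207935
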